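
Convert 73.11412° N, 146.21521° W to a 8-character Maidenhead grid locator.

BQ63vc47

Add 180° to longitude and 90° to latitude: 33.78479, 163.11412.
Field: lon ⌊33.78479/20⌋ = 1 → B; lat ⌊163.11412/10⌋ = 16 → Q.
Square: lon ⌊13.78479/2⌋ = 6; lat ⌊3.11412/1⌋ = 3.
Subsquare: lon ⌊1.78479/0.0833333⌋ = 21 → v; lat ⌊0.11412/0.0416667⌋ = 2 → c.
Extended square: lon ⌊0.03479/0.00833333⌋ = 4; lat ⌊0.03079/0.00416667⌋ = 7.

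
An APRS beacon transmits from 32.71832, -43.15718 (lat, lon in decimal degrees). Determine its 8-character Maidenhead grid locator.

GM82kr12

Offset from 180°W / 90°S: lon 136.84282°, lat 122.71832°.
Field (20°×10°, letters A–R): 136.84282/20 → 6 → G, 122.71832/10 → 12 → M; chars GM.
Square (2°×1°, digits 0–9): 16.84282/2 → 8, 2.71832/1 → 2; chars 82.
Subsquare (5′×2.5′, letters a–x): 0.84282/0.0833333 → 10 → k, 0.71832/0.0416667 → 17 → r; chars kr.
Extended square (30″×15″, digits 0–9): 0.00949/0.00833333 → 1, 0.00999/0.00416667 → 2; chars 12.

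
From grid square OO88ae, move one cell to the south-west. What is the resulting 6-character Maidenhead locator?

Longitude subsquare a = 0; −1 → -1, wraps to 23 = x, carry into square.
Longitude square 8; −1 → 7.
Latitude subsquare e = 4; −1 → 3 = d.

OO78xd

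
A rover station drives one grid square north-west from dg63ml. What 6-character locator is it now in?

Longitude subsquare m = 12; −1 → 11 = l.
Latitude subsquare l = 11; +1 → 12 = m.

DG63lm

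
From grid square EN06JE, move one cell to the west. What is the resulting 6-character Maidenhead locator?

Longitude subsquare j = 9; −1 → 8 = i.
The latitude characters are unchanged.

EN06ie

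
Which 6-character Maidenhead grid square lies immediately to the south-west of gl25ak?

Longitude subsquare a = 0; −1 → -1, wraps to 23 = x, carry into square.
Longitude square 2; −1 → 1.
Latitude subsquare k = 10; −1 → 9 = j.

GL15xj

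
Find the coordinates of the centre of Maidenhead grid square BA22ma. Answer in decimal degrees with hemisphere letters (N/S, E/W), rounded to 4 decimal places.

87.9792° S, 154.9583° W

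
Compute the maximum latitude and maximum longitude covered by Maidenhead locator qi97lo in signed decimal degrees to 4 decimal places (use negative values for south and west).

-2.3750, 159.0000

Field Q=16, I=8: +16·20° lon, +8·10° lat → SW at lon 140°, lat -10°.
Square 9, 7: +9·2° lon, +7·1° lat → SW at lon 158°, lat -3°.
Subsquare l=11, o=14: +11·0.0833333° lon, +14·0.0416667° lat → SW at lon 158.917°, lat -2.41667°.
Cell spans 0.0833333° lon × 0.0416667° lat. NE corner is SW corner plus one full cell.
latitude -2.3750, longitude 159.0000.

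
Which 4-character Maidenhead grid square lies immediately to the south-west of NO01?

MO90

Longitude square 0; −1 → -1, wraps to 9, carry into field.
Longitude field N = 13; −1 → 12 = M.
Latitude square 1; −1 → 0.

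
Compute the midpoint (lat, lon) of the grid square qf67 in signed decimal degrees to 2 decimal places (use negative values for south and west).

Field Q=16, F=5: +16·20° lon, +5·10° lat → SW at lon 140°, lat -40°.
Square 6, 7: +6·2° lon, +7·1° lat → SW at lon 152°, lat -33°.
Cell spans 2° lon × 1° lat. Centre is SW corner plus half of each.
latitude -32.50, longitude 153.00.

-32.50, 153.00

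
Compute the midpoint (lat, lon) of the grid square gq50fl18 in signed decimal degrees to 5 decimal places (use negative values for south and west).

Field G=6, Q=16: +6·20° lon, +16·10° lat → SW at lon -60°, lat 70°.
Square 5, 0: +5·2° lon, +0·1° lat → SW at lon -50°, lat 70°.
Subsquare f=5, l=11: +5·0.0833333° lon, +11·0.0416667° lat → SW at lon -49.5833°, lat 70.4583°.
Extended square 1, 8: +1·0.00833333° lon, +8·0.00416667° lat → SW at lon -49.575°, lat 70.4917°.
Cell spans 0.00833333° lon × 0.00416667° lat. Centre is SW corner plus half of each.
latitude 70.49375, longitude -49.57083.

70.49375, -49.57083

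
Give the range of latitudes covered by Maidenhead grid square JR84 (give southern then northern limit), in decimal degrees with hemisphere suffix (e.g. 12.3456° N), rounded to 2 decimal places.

84.00° N, 85.00° N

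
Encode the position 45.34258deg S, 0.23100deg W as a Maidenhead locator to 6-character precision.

IE94vp

Add 180° to longitude and 90° to latitude: 179.7690, 44.6574.
Field: lon ⌊179.7690/20⌋ = 8 → I; lat ⌊44.6574/10⌋ = 4 → E.
Square: lon ⌊19.7690/2⌋ = 9; lat ⌊4.6574/1⌋ = 4.
Subsquare: lon ⌊1.7690/0.0833333⌋ = 21 → v; lat ⌊0.6574/0.0416667⌋ = 15 → p.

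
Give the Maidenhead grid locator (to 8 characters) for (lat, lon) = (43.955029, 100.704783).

ON03iw49

Shift to the Maidenhead origin (180°W, 90°S): lon 280.70478, lat 133.95503.
Field: lon ⌊280.70478/20⌋ = 14 → O; lat ⌊133.95503/10⌋ = 13 → N.
Square: lon ⌊0.70478/2⌋ = 0; lat ⌊3.95503/1⌋ = 3.
Subsquare: lon ⌊0.70478/0.0833333⌋ = 8 → i; lat ⌊0.95503/0.0416667⌋ = 22 → w.
Extended square: lon ⌊0.03812/0.00833333⌋ = 4; lat ⌊0.03836/0.00416667⌋ = 9.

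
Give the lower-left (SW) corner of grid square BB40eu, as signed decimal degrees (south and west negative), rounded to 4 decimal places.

-79.1667, -151.6667

Field B=1, B=1: +1·20° lon, +1·10° lat → SW at lon -160°, lat -80°.
Square 4, 0: +4·2° lon, +0·1° lat → SW at lon -152°, lat -80°.
Subsquare e=4, u=20: +4·0.0833333° lon, +20·0.0416667° lat → SW at lon -151.667°, lat -79.1667°.
latitude -79.1667, longitude -151.6667.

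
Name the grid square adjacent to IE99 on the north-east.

JF00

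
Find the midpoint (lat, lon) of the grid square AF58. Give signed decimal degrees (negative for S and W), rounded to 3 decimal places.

-31.500, -169.000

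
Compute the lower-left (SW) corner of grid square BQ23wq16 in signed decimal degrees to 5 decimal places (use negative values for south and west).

73.69167, -154.15833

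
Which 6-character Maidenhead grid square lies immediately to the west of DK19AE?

Longitude subsquare a = 0; −1 → -1, wraps to 23 = x, carry into square.
Longitude square 1; −1 → 0.
The latitude characters are unchanged.

DK09xe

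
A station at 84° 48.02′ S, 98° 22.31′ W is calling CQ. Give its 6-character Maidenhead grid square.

EA05te

Add 180° to longitude and 90° to latitude: 81.6282, 5.1997.
Field: lon ⌊81.6282/20⌋ = 4 → E; lat ⌊5.1997/10⌋ = 0 → A.
Square: lon ⌊1.6282/2⌋ = 0; lat ⌊5.1997/1⌋ = 5.
Subsquare: lon ⌊1.6282/0.0833333⌋ = 19 → t; lat ⌊0.1997/0.0416667⌋ = 4 → e.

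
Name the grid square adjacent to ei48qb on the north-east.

EI48rc

Longitude subsquare q = 16; +1 → 17 = r.
Latitude subsquare b = 1; +1 → 2 = c.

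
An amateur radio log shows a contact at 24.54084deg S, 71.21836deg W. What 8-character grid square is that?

Shift to the Maidenhead origin (180°W, 90°S): lon 108.78164, lat 65.45916.
Field (20°×10°, letters A–R): lon ⌊108.78164/20⌋ = 5 → F; lat ⌊65.45916/10⌋ = 6 → G.
Square (2°×1°, digits 0–9): lon ⌊8.78164/2⌋ = 4; lat ⌊5.45916/1⌋ = 5.
Subsquare (5′×2.5′, letters a–x): lon ⌊0.78164/0.0833333⌋ = 9 → j; lat ⌊0.45916/0.0416667⌋ = 11 → l.
Extended square (30″×15″, digits 0–9): lon ⌊0.03164/0.00833333⌋ = 3; lat ⌊0.00083/0.00416667⌋ = 0.

FG45jl30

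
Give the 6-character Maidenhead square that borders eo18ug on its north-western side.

EO18th

Longitude subsquare u = 20; −1 → 19 = t.
Latitude subsquare g = 6; +1 → 7 = h.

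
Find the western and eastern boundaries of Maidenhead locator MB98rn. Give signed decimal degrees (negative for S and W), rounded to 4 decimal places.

79.4167, 79.5000

Field M=12, B=1: +12·20° lon, +1·10° lat → SW at lon 60°, lat -80°.
Square 9, 8: +9·2° lon, +8·1° lat → SW at lon 78°, lat -72°.
Subsquare r=17, n=13: +17·0.0833333° lon, +13·0.0416667° lat → SW at lon 79.4167°, lat -71.4583°.
Cell spans 0.0833333° lon × 0.0416667° lat.
west 79.4167, east 79.5000.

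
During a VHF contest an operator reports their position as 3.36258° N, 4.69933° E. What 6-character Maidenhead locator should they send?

Offset from 180°W / 90°S: lon 184.6993°, lat 93.3626°.
Field (20°×10°, letters A–R): 184.6993/20 → 9 → J, 93.3626/10 → 9 → J; chars JJ.
Square (2°×1°, digits 0–9): 4.6993/2 → 2, 3.3626/1 → 3; chars 23.
Subsquare (5′×2.5′, letters a–x): 0.6993/0.0833333 → 8 → i, 0.3626/0.0416667 → 8 → i; chars ii.

JJ23ii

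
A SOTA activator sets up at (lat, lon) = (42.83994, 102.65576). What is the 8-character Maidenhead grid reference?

Shift to the Maidenhead origin (180°W, 90°S): lon 282.65576, lat 132.83994.
Field (20°×10°, letters A–R): lon ⌊282.65576/20⌋ = 14 → O; lat ⌊132.83994/10⌋ = 13 → N.
Square (2°×1°, digits 0–9): lon ⌊2.65576/2⌋ = 1; lat ⌊2.83994/1⌋ = 2.
Subsquare (5′×2.5′, letters a–x): lon ⌊0.65576/0.0833333⌋ = 7 → h; lat ⌊0.83994/0.0416667⌋ = 20 → u.
Extended square (30″×15″, digits 0–9): lon ⌊0.07243/0.00833333⌋ = 8; lat ⌊0.00661/0.00416667⌋ = 1.

ON12hu81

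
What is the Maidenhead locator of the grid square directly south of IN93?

Latitude square 3; −1 → 2.
The longitude characters are unchanged.

IN92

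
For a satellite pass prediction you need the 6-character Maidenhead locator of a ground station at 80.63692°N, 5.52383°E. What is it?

Add 180° to longitude and 90° to latitude: 185.5238, 170.6369.
Field (20°×10°, letters A–R): 185.5238/20 → 9 → J, 170.6369/10 → 17 → R; chars JR.
Square (2°×1°, digits 0–9): 5.5238/2 → 2, 0.6369/1 → 0; chars 20.
Subsquare (5′×2.5′, letters a–x): 1.5238/0.0833333 → 18 → s, 0.6369/0.0416667 → 15 → p; chars sp.

JR20sp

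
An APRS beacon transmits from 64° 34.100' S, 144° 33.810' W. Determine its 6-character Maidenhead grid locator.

BC75rk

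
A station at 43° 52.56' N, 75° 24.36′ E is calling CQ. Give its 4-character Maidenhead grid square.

MN73

Shift to the Maidenhead origin (180°W, 90°S): lon 255.41, lat 133.88.
Field: lon ⌊255.41/20⌋ = 12 → M; lat ⌊133.88/10⌋ = 13 → N.
Square: lon ⌊15.41/2⌋ = 7; lat ⌊3.88/1⌋ = 3.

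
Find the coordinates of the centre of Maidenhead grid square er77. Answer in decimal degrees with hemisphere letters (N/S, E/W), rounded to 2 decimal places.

87.50° N, 85.00° W

Field E=4, R=17: +4·20° lon, +17·10° lat → SW at lon -100°, lat 80°.
Square 7, 7: +7·2° lon, +7·1° lat → SW at lon -86°, lat 87°.
Cell spans 2° lon × 1° lat. Centre is SW corner plus half of each.
latitude 87.50° N, longitude 85.00° W.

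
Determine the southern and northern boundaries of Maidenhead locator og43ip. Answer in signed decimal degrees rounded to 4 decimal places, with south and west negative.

-26.3750, -26.3333

Field O=14, G=6: +14·20° lon, +6·10° lat → SW at lon 100°, lat -30°.
Square 4, 3: +4·2° lon, +3·1° lat → SW at lon 108°, lat -27°.
Subsquare i=8, p=15: +8·0.0833333° lon, +15·0.0416667° lat → SW at lon 108.667°, lat -26.375°.
Cell spans 0.0833333° lon × 0.0416667° lat.
south -26.3750, north -26.3333.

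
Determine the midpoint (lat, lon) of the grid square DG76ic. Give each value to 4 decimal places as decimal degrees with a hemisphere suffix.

Field D=3, G=6: +3·20° lon, +6·10° lat → SW at lon -120°, lat -30°.
Square 7, 6: +7·2° lon, +6·1° lat → SW at lon -106°, lat -24°.
Subsquare i=8, c=2: +8·0.0833333° lon, +2·0.0416667° lat → SW at lon -105.333°, lat -23.9167°.
Cell spans 0.0833333° lon × 0.0416667° lat. Centre is SW corner plus half of each.
latitude 23.8958° S, longitude 105.2917° W.

23.8958° S, 105.2917° W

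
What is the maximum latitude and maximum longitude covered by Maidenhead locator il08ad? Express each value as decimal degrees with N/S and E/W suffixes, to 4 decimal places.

Field I=8, L=11: +8·20° lon, +11·10° lat → SW at lon -20°, lat 20°.
Square 0, 8: +0·2° lon, +8·1° lat → SW at lon -20°, lat 28°.
Subsquare a=0, d=3: +0·0.0833333° lon, +3·0.0416667° lat → SW at lon -20°, lat 28.125°.
Cell spans 0.0833333° lon × 0.0416667° lat. NE corner is SW corner plus one full cell.
latitude 28.1667° N, longitude 19.9167° W.

28.1667° N, 19.9167° W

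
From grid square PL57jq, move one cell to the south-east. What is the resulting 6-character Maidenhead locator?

PL57kp

Longitude subsquare j = 9; +1 → 10 = k.
Latitude subsquare q = 16; −1 → 15 = p.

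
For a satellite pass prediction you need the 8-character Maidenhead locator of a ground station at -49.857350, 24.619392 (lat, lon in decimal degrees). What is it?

KE20hd44

Add 180° to longitude and 90° to latitude: 204.61939, 40.14265.
Field (20°×10°, letters A–R): 204.61939/20 → 10 → K, 40.14265/10 → 4 → E; chars KE.
Square (2°×1°, digits 0–9): 4.61939/2 → 2, 0.14265/1 → 0; chars 20.
Subsquare (5′×2.5′, letters a–x): 0.61939/0.0833333 → 7 → h, 0.14265/0.0416667 → 3 → d; chars hd.
Extended square (30″×15″, digits 0–9): 0.03606/0.00833333 → 4, 0.01765/0.00416667 → 4; chars 44.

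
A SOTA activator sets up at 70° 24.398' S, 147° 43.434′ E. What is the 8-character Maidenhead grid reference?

QB39uo62

Add 180° to longitude and 90° to latitude: 327.72390, 19.59337.
Field: 327.72390/20 → 16 → Q, 19.59337/10 → 1 → B; chars QB.
Square: 7.72390/2 → 3, 9.59337/1 → 9; chars 39.
Subsquare: 1.72390/0.0833333 → 20 → u, 0.59337/0.0416667 → 14 → o; chars uo.
Extended square: 0.05723/0.00833333 → 6, 0.01003/0.00416667 → 2; chars 62.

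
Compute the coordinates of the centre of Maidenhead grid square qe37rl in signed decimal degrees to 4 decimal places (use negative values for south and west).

Field Q=16, E=4: +16·20° lon, +4·10° lat → SW at lon 140°, lat -50°.
Square 3, 7: +3·2° lon, +7·1° lat → SW at lon 146°, lat -43°.
Subsquare r=17, l=11: +17·0.0833333° lon, +11·0.0416667° lat → SW at lon 147.417°, lat -42.5417°.
Cell spans 0.0833333° lon × 0.0416667° lat. Centre is SW corner plus half of each.
latitude -42.5208, longitude 147.4583.

-42.5208, 147.4583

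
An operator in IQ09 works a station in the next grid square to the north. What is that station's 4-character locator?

Latitude square 9; +1 → 10, wraps to 0, carry into field.
Latitude field Q = 16; +1 → 17 = R.
The longitude characters are unchanged.

IR00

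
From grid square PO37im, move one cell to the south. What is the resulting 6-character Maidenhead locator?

PO37il

Latitude subsquare m = 12; −1 → 11 = l.
The longitude characters are unchanged.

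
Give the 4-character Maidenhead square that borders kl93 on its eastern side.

LL03

Longitude square 9; +1 → 10, wraps to 0, carry into field.
Longitude field K = 10; +1 → 11 = L.
The latitude characters are unchanged.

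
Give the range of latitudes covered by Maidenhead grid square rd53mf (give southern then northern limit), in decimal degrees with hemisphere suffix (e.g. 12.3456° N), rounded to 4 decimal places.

Field R=17, D=3: +17·20° lon, +3·10° lat → SW at lon 160°, lat -60°.
Square 5, 3: +5·2° lon, +3·1° lat → SW at lon 170°, lat -57°.
Subsquare m=12, f=5: +12·0.0833333° lon, +5·0.0416667° lat → SW at lon 171°, lat -56.7917°.
Cell spans 0.0833333° lon × 0.0416667° lat.
south 56.7917° S, north 56.7500° S.

56.7917° S, 56.7500° S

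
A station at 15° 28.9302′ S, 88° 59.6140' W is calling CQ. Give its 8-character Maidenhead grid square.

Shift to the Maidenhead origin (180°W, 90°S): lon 91.00643, lat 74.51783.
Field: lon ⌊91.00643/20⌋ = 4 → E; lat ⌊74.51783/10⌋ = 7 → H.
Square: lon ⌊11.00643/2⌋ = 5; lat ⌊4.51783/1⌋ = 4.
Subsquare: lon ⌊1.00643/0.0833333⌋ = 12 → m; lat ⌊0.51783/0.0416667⌋ = 12 → m.
Extended square: lon ⌊0.00643/0.00833333⌋ = 0; lat ⌊0.01783/0.00416667⌋ = 4.

EH54mm04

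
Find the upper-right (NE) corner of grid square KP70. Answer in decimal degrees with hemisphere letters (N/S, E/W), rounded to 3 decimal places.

61.000° N, 36.000° E

Field K=10, P=15: +10·20° lon, +15·10° lat → SW at lon 20°, lat 60°.
Square 7, 0: +7·2° lon, +0·1° lat → SW at lon 34°, lat 60°.
Cell spans 2° lon × 1° lat. NE corner is SW corner plus one full cell.
latitude 61.000° N, longitude 36.000° E.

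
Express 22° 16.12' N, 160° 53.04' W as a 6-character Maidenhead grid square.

AL92ng

Add 180° to longitude and 90° to latitude: 19.1160, 112.2687.
Field: 19.1160/20 → 0 → A, 112.2687/10 → 11 → L; chars AL.
Square: 19.1160/2 → 9, 2.2687/1 → 2; chars 92.
Subsquare: 1.1160/0.0833333 → 13 → n, 0.2687/0.0416667 → 6 → g; chars ng.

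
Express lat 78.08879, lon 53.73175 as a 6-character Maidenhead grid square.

LQ68uc

Shift to the Maidenhead origin (180°W, 90°S): lon 233.7318, lat 168.0888.
Field: lon ⌊233.7318/20⌋ = 11 → L; lat ⌊168.0888/10⌋ = 16 → Q.
Square: lon ⌊13.7318/2⌋ = 6; lat ⌊8.0888/1⌋ = 8.
Subsquare: lon ⌊1.7318/0.0833333⌋ = 20 → u; lat ⌊0.0888/0.0416667⌋ = 2 → c.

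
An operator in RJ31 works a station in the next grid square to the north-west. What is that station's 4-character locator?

RJ22

Longitude square 3; −1 → 2.
Latitude square 1; +1 → 2.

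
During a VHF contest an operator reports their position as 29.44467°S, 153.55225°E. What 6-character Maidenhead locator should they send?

QG60sn

Offset from 180°W / 90°S: lon 333.5522°, lat 60.5553°.
Field (20°×10°, letters A–R): 333.5522/20 → 16 → Q, 60.5553/10 → 6 → G; chars QG.
Square (2°×1°, digits 0–9): 13.5522/2 → 6, 0.5553/1 → 0; chars 60.
Subsquare (5′×2.5′, letters a–x): 1.5522/0.0833333 → 18 → s, 0.5553/0.0416667 → 13 → n; chars sn.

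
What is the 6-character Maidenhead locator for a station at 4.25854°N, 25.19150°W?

HJ74jg

Offset from 180°W / 90°S: lon 154.8085°, lat 94.2585°.
Field: 154.8085/20 → 7 → H, 94.2585/10 → 9 → J; chars HJ.
Square: 14.8085/2 → 7, 4.2585/1 → 4; chars 74.
Subsquare: 0.8085/0.0833333 → 9 → j, 0.2585/0.0416667 → 6 → g; chars jg.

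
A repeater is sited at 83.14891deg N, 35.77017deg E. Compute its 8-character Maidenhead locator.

KR73vd25

Offset from 180°W / 90°S: lon 215.77017°, lat 173.14891°.
Field (20°×10°, letters A–R): lon ⌊215.77017/20⌋ = 10 → K; lat ⌊173.14891/10⌋ = 17 → R.
Square (2°×1°, digits 0–9): lon ⌊15.77017/2⌋ = 7; lat ⌊3.14891/1⌋ = 3.
Subsquare (5′×2.5′, letters a–x): lon ⌊1.77017/0.0833333⌋ = 21 → v; lat ⌊0.14891/0.0416667⌋ = 3 → d.
Extended square (30″×15″, digits 0–9): lon ⌊0.02017/0.00833333⌋ = 2; lat ⌊0.02391/0.00416667⌋ = 5.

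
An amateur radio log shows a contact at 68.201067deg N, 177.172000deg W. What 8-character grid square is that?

AP18je98

Shift to the Maidenhead origin (180°W, 90°S): lon 2.82800, lat 158.20107.
Field (20°×10°, letters A–R): lon ⌊2.82800/20⌋ = 0 → A; lat ⌊158.20107/10⌋ = 15 → P.
Square (2°×1°, digits 0–9): lon ⌊2.82800/2⌋ = 1; lat ⌊8.20107/1⌋ = 8.
Subsquare (5′×2.5′, letters a–x): lon ⌊0.82800/0.0833333⌋ = 9 → j; lat ⌊0.20107/0.0416667⌋ = 4 → e.
Extended square (30″×15″, digits 0–9): lon ⌊0.07800/0.00833333⌋ = 9; lat ⌊0.03440/0.00416667⌋ = 8.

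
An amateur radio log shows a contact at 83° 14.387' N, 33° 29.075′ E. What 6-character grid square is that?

Offset from 180°W / 90°S: lon 213.4846°, lat 173.2398°.
Field: 213.4846/20 → 10 → K, 173.2398/10 → 17 → R; chars KR.
Square: 13.4846/2 → 6, 3.2398/1 → 3; chars 63.
Subsquare: 1.4846/0.0833333 → 17 → r, 0.2398/0.0416667 → 5 → f; chars rf.

KR63rf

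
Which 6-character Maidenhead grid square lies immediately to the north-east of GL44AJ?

Longitude subsquare a = 0; +1 → 1 = b.
Latitude subsquare j = 9; +1 → 10 = k.

GL44bk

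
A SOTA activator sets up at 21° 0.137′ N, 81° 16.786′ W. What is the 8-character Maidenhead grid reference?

Add 180° to longitude and 90° to latitude: 98.72023, 111.00228.
Field (20°×10°, letters A–R): lon ⌊98.72023/20⌋ = 4 → E; lat ⌊111.00228/10⌋ = 11 → L.
Square (2°×1°, digits 0–9): lon ⌊18.72023/2⌋ = 9; lat ⌊1.00228/1⌋ = 1.
Subsquare (5′×2.5′, letters a–x): lon ⌊0.72023/0.0833333⌋ = 8 → i; lat ⌊0.00228/0.0416667⌋ = 0 → a.
Extended square (30″×15″, digits 0–9): lon ⌊0.05357/0.00833333⌋ = 6; lat ⌊0.00228/0.00416667⌋ = 0.

EL91ia60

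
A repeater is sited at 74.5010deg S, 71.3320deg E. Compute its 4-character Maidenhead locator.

Offset from 180°W / 90°S: lon 251.33°, lat 15.50°.
Field: 251.33/20 → 12 → M, 15.50/10 → 1 → B; chars MB.
Square: 11.33/2 → 5, 5.50/1 → 5; chars 55.

MB55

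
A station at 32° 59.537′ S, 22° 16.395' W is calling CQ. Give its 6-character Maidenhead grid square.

Offset from 180°W / 90°S: lon 157.7268°, lat 57.0077°.
Field (20°×10°, letters A–R): lon ⌊157.7268/20⌋ = 7 → H; lat ⌊57.0077/10⌋ = 5 → F.
Square (2°×1°, digits 0–9): lon ⌊17.7268/2⌋ = 8; lat ⌊7.0077/1⌋ = 7.
Subsquare (5′×2.5′, letters a–x): lon ⌊1.7268/0.0833333⌋ = 20 → u; lat ⌊0.0077/0.0416667⌋ = 0 → a.

HF87ua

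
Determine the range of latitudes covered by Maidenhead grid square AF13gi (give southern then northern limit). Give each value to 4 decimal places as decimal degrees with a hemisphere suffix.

36.6667° S, 36.6250° S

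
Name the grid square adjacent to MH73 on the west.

Longitude square 7; −1 → 6.
The latitude characters are unchanged.

MH63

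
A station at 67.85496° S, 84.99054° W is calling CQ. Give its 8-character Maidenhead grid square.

EC72md14

Offset from 180°W / 90°S: lon 95.00946°, lat 22.14504°.
Field: 95.00946/20 → 4 → E, 22.14504/10 → 2 → C; chars EC.
Square: 15.00946/2 → 7, 2.14504/1 → 2; chars 72.
Subsquare: 1.00946/0.0833333 → 12 → m, 0.14504/0.0416667 → 3 → d; chars md.
Extended square: 0.00946/0.00833333 → 1, 0.02004/0.00416667 → 4; chars 14.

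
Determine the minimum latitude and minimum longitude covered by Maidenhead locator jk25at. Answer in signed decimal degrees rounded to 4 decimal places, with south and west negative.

15.7917, 4.0000

Field J=9, K=10: +9·20° lon, +10·10° lat → SW at lon 0°, lat 10°.
Square 2, 5: +2·2° lon, +5·1° lat → SW at lon 4°, lat 15°.
Subsquare a=0, t=19: +0·0.0833333° lon, +19·0.0416667° lat → SW at lon 4°, lat 15.7917°.
latitude 15.7917, longitude 4.0000.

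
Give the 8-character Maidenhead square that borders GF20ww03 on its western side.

Longitude extended square 0; −1 → -1, wraps to 9, carry into subsquare.
Longitude subsquare w = 22; −1 → 21 = v.
The latitude characters are unchanged.

GF20vw93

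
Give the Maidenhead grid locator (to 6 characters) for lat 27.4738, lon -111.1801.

DL47jl

Add 180° to longitude and 90° to latitude: 68.8199, 117.4738.
Field: 68.8199/20 → 3 → D, 117.4738/10 → 11 → L; chars DL.
Square: 8.8199/2 → 4, 7.4738/1 → 7; chars 47.
Subsquare: 0.8199/0.0833333 → 9 → j, 0.4738/0.0416667 → 11 → l; chars jl.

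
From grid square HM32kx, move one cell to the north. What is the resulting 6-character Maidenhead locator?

Latitude subsquare x = 23; +1 → 24, wraps to 0 = a, carry into square.
Latitude square 2; +1 → 3.
The longitude characters are unchanged.

HM33ka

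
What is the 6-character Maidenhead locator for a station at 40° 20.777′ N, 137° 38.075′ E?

PN80ti

Add 180° to longitude and 90° to latitude: 317.6346, 130.3463.
Field: lon ⌊317.6346/20⌋ = 15 → P; lat ⌊130.3463/10⌋ = 13 → N.
Square: lon ⌊17.6346/2⌋ = 8; lat ⌊0.3463/1⌋ = 0.
Subsquare: lon ⌊1.6346/0.0833333⌋ = 19 → t; lat ⌊0.3463/0.0416667⌋ = 8 → i.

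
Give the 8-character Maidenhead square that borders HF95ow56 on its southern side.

HF95ow55

Latitude extended square 6; −1 → 5.
The longitude characters are unchanged.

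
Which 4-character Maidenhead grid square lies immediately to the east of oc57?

Longitude square 5; +1 → 6.
The latitude characters are unchanged.

OC67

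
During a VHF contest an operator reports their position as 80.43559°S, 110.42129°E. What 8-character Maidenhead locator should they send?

OA59fn05

Add 180° to longitude and 90° to latitude: 290.42129, 9.56441.
Field: 290.42129/20 → 14 → O, 9.56441/10 → 0 → A; chars OA.
Square: 10.42129/2 → 5, 9.56441/1 → 9; chars 59.
Subsquare: 0.42129/0.0833333 → 5 → f, 0.56441/0.0416667 → 13 → n; chars fn.
Extended square: 0.00462/0.00833333 → 0, 0.02274/0.00416667 → 5; chars 05.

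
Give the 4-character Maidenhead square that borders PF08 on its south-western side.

OF97

Longitude square 0; −1 → -1, wraps to 9, carry into field.
Longitude field P = 15; −1 → 14 = O.
Latitude square 8; −1 → 7.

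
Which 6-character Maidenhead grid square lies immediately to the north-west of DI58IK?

Longitude subsquare i = 8; −1 → 7 = h.
Latitude subsquare k = 10; +1 → 11 = l.

DI58hl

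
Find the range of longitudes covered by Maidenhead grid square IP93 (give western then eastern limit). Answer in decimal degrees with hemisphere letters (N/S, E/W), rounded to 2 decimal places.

Field I=8, P=15: +8·20° lon, +15·10° lat → SW at lon -20°, lat 60°.
Square 9, 3: +9·2° lon, +3·1° lat → SW at lon -2°, lat 63°.
Cell spans 2° lon × 1° lat.
west 2.00° W, east 0.00° E.

2.00° W, 0.00° E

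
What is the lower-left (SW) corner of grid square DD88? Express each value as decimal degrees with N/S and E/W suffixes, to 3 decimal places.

52.000° S, 104.000° W

Field D=3, D=3: +3·20° lon, +3·10° lat → SW at lon -120°, lat -60°.
Square 8, 8: +8·2° lon, +8·1° lat → SW at lon -104°, lat -52°.
latitude 52.000° S, longitude 104.000° W.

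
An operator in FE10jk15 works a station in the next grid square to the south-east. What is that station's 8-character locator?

FE10jk24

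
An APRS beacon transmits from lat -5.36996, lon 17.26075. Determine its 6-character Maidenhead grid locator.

JI84pp

Add 180° to longitude and 90° to latitude: 197.2608, 84.6300.
Field (20°×10°, letters A–R): lon ⌊197.2608/20⌋ = 9 → J; lat ⌊84.6300/10⌋ = 8 → I.
Square (2°×1°, digits 0–9): lon ⌊17.2608/2⌋ = 8; lat ⌊4.6300/1⌋ = 4.
Subsquare (5′×2.5′, letters a–x): lon ⌊1.2608/0.0833333⌋ = 15 → p; lat ⌊0.6300/0.0416667⌋ = 15 → p.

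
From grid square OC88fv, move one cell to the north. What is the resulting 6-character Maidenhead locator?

OC88fw

Latitude subsquare v = 21; +1 → 22 = w.
The longitude characters are unchanged.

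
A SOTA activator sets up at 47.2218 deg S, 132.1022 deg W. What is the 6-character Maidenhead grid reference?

CE32ws

Shift to the Maidenhead origin (180°W, 90°S): lon 47.8978, lat 42.7782.
Field: 47.8978/20 → 2 → C, 42.7782/10 → 4 → E; chars CE.
Square: 7.8978/2 → 3, 2.7782/1 → 2; chars 32.
Subsquare: 1.8978/0.0833333 → 22 → w, 0.7782/0.0416667 → 18 → s; chars ws.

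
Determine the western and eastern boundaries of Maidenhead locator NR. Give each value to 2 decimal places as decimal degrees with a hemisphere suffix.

80.00° E, 100.00° E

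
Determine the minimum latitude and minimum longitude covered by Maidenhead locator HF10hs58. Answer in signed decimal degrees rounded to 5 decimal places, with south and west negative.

Field H=7, F=5: +7·20° lon, +5·10° lat → SW at lon -40°, lat -40°.
Square 1, 0: +1·2° lon, +0·1° lat → SW at lon -38°, lat -40°.
Subsquare h=7, s=18: +7·0.0833333° lon, +18·0.0416667° lat → SW at lon -37.4167°, lat -39.25°.
Extended square 5, 8: +5·0.00833333° lon, +8·0.00416667° lat → SW at lon -37.375°, lat -39.2167°.
latitude -39.21667, longitude -37.37500.

-39.21667, -37.37500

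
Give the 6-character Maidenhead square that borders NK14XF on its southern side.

NK14xe

Latitude subsquare f = 5; −1 → 4 = e.
The longitude characters are unchanged.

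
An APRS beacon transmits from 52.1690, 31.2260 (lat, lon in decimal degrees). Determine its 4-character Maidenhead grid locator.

Add 180° to longitude and 90° to latitude: 211.23, 142.17.
Field: 211.23/20 → 10 → K, 142.17/10 → 14 → O; chars KO.
Square: 11.23/2 → 5, 2.17/1 → 2; chars 52.

KO52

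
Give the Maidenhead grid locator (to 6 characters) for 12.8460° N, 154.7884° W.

Add 180° to longitude and 90° to latitude: 25.2116, 102.8460.
Field: lon ⌊25.2116/20⌋ = 1 → B; lat ⌊102.8460/10⌋ = 10 → K.
Square: lon ⌊5.2116/2⌋ = 2; lat ⌊2.8460/1⌋ = 2.
Subsquare: lon ⌊1.2116/0.0833333⌋ = 14 → o; lat ⌊0.8460/0.0416667⌋ = 20 → u.

BK22ou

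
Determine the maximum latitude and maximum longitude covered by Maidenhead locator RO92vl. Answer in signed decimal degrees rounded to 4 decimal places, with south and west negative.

52.5000, 179.8333

Field R=17, O=14: +17·20° lon, +14·10° lat → SW at lon 160°, lat 50°.
Square 9, 2: +9·2° lon, +2·1° lat → SW at lon 178°, lat 52°.
Subsquare v=21, l=11: +21·0.0833333° lon, +11·0.0416667° lat → SW at lon 179.75°, lat 52.4583°.
Cell spans 0.0833333° lon × 0.0416667° lat. NE corner is SW corner plus one full cell.
latitude 52.5000, longitude 179.8333.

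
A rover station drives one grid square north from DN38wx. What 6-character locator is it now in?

DN39wa

Latitude subsquare x = 23; +1 → 24, wraps to 0 = a, carry into square.
Latitude square 8; +1 → 9.
The longitude characters are unchanged.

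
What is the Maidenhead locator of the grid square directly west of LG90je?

LG90ie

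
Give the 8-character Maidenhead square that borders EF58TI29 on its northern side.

EF58tj20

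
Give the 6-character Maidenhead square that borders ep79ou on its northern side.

EP79ov

Latitude subsquare u = 20; +1 → 21 = v.
The longitude characters are unchanged.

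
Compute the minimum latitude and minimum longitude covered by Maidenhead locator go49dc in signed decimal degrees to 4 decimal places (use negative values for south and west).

59.0833, -51.7500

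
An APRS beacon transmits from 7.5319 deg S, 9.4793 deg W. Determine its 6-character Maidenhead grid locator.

Shift to the Maidenhead origin (180°W, 90°S): lon 170.5207, lat 82.4681.
Field (20°×10°, letters A–R): lon ⌊170.5207/20⌋ = 8 → I; lat ⌊82.4681/10⌋ = 8 → I.
Square (2°×1°, digits 0–9): lon ⌊10.5207/2⌋ = 5; lat ⌊2.4681/1⌋ = 2.
Subsquare (5′×2.5′, letters a–x): lon ⌊0.5207/0.0833333⌋ = 6 → g; lat ⌊0.4681/0.0416667⌋ = 11 → l.

II52gl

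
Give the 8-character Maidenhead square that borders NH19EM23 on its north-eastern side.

Longitude extended square 2; +1 → 3.
Latitude extended square 3; +1 → 4.

NH19em34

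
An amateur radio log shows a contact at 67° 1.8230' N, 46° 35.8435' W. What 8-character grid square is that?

GP67qa87

Shift to the Maidenhead origin (180°W, 90°S): lon 133.40261, lat 157.03038.
Field (20°×10°, letters A–R): lon ⌊133.40261/20⌋ = 6 → G; lat ⌊157.03038/10⌋ = 15 → P.
Square (2°×1°, digits 0–9): lon ⌊13.40261/2⌋ = 6; lat ⌊7.03038/1⌋ = 7.
Subsquare (5′×2.5′, letters a–x): lon ⌊1.40261/0.0833333⌋ = 16 → q; lat ⌊0.03038/0.0416667⌋ = 0 → a.
Extended square (30″×15″, digits 0–9): lon ⌊0.06927/0.00833333⌋ = 8; lat ⌊0.03038/0.00416667⌋ = 7.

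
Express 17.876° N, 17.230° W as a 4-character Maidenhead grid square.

IK17

Offset from 180°W / 90°S: lon 162.77°, lat 107.88°.
Field: lon ⌊162.77/20⌋ = 8 → I; lat ⌊107.88/10⌋ = 10 → K.
Square: lon ⌊2.77/2⌋ = 1; lat ⌊7.88/1⌋ = 7.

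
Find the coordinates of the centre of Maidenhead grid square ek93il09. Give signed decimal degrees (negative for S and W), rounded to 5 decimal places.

13.49792, -81.32917

Field E=4, K=10: +4·20° lon, +10·10° lat → SW at lon -100°, lat 10°.
Square 9, 3: +9·2° lon, +3·1° lat → SW at lon -82°, lat 13°.
Subsquare i=8, l=11: +8·0.0833333° lon, +11·0.0416667° lat → SW at lon -81.3333°, lat 13.4583°.
Extended square 0, 9: +0·0.00833333° lon, +9·0.00416667° lat → SW at lon -81.3333°, lat 13.4958°.
Cell spans 0.00833333° lon × 0.00416667° lat. Centre is SW corner plus half of each.
latitude 13.49792, longitude -81.32917.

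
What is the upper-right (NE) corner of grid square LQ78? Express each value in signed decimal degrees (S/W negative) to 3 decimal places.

79.000, 56.000

Field L=11, Q=16: +11·20° lon, +16·10° lat → SW at lon 40°, lat 70°.
Square 7, 8: +7·2° lon, +8·1° lat → SW at lon 54°, lat 78°.
Cell spans 2° lon × 1° lat. NE corner is SW corner plus one full cell.
latitude 79.000, longitude 56.000.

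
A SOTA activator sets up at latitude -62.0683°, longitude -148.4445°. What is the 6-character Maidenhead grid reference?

Add 180° to longitude and 90° to latitude: 31.5555, 27.9317.
Field (20°×10°, letters A–R): 31.5555/20 → 1 → B, 27.9317/10 → 2 → C; chars BC.
Square (2°×1°, digits 0–9): 11.5555/2 → 5, 7.9317/1 → 7; chars 57.
Subsquare (5′×2.5′, letters a–x): 1.5555/0.0833333 → 18 → s, 0.9317/0.0416667 → 22 → w; chars sw.

BC57sw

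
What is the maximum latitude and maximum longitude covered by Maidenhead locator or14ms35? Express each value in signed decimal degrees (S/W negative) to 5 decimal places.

84.77500, 103.03333

Field O=14, R=17: +14·20° lon, +17·10° lat → SW at lon 100°, lat 80°.
Square 1, 4: +1·2° lon, +4·1° lat → SW at lon 102°, lat 84°.
Subsquare m=12, s=18: +12·0.0833333° lon, +18·0.0416667° lat → SW at lon 103°, lat 84.75°.
Extended square 3, 5: +3·0.00833333° lon, +5·0.00416667° lat → SW at lon 103.025°, lat 84.7708°.
Cell spans 0.00833333° lon × 0.00416667° lat. NE corner is SW corner plus one full cell.
latitude 84.77500, longitude 103.03333.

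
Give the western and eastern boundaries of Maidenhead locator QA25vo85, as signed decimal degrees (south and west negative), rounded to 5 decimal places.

145.81667, 145.82500

Field Q=16, A=0: +16·20° lon, +0·10° lat → SW at lon 140°, lat -90°.
Square 2, 5: +2·2° lon, +5·1° lat → SW at lon 144°, lat -85°.
Subsquare v=21, o=14: +21·0.0833333° lon, +14·0.0416667° lat → SW at lon 145.75°, lat -84.4167°.
Extended square 8, 5: +8·0.00833333° lon, +5·0.00416667° lat → SW at lon 145.817°, lat -84.3958°.
Cell spans 0.00833333° lon × 0.00416667° lat.
west 145.81667, east 145.82500.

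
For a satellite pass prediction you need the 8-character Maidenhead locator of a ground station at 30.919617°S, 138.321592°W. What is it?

Offset from 180°W / 90°S: lon 41.67841°, lat 59.08038°.
Field (20°×10°, letters A–R): lon ⌊41.67841/20⌋ = 2 → C; lat ⌊59.08038/10⌋ = 5 → F.
Square (2°×1°, digits 0–9): lon ⌊1.67841/2⌋ = 0; lat ⌊9.08038/1⌋ = 9.
Subsquare (5′×2.5′, letters a–x): lon ⌊1.67841/0.0833333⌋ = 20 → u; lat ⌊0.08038/0.0416667⌋ = 1 → b.
Extended square (30″×15″, digits 0–9): lon ⌊0.01174/0.00833333⌋ = 1; lat ⌊0.03872/0.00416667⌋ = 9.

CF09ub19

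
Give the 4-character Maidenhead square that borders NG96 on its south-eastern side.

OG05

Longitude square 9; +1 → 10, wraps to 0, carry into field.
Longitude field N = 13; +1 → 14 = O.
Latitude square 6; −1 → 5.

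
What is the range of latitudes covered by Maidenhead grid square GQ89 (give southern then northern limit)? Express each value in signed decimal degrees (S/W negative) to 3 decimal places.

79.000, 80.000

Field G=6, Q=16: +6·20° lon, +16·10° lat → SW at lon -60°, lat 70°.
Square 8, 9: +8·2° lon, +9·1° lat → SW at lon -44°, lat 79°.
Cell spans 2° lon × 1° lat.
south 79.000, north 80.000.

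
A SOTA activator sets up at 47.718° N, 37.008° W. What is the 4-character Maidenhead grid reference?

Shift to the Maidenhead origin (180°W, 90°S): lon 142.99, lat 137.72.
Field (20°×10°, letters A–R): 142.99/20 → 7 → H, 137.72/10 → 13 → N; chars HN.
Square (2°×1°, digits 0–9): 2.99/2 → 1, 7.72/1 → 7; chars 17.

HN17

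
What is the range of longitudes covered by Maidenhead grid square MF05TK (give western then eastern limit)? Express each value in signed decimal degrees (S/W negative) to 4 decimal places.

61.5833, 61.6667

Field M=12, F=5: +12·20° lon, +5·10° lat → SW at lon 60°, lat -40°.
Square 0, 5: +0·2° lon, +5·1° lat → SW at lon 60°, lat -35°.
Subsquare t=19, k=10: +19·0.0833333° lon, +10·0.0416667° lat → SW at lon 61.5833°, lat -34.5833°.
Cell spans 0.0833333° lon × 0.0416667° lat.
west 61.5833, east 61.6667.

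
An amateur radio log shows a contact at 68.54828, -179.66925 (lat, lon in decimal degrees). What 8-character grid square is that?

AP08dn91

Add 180° to longitude and 90° to latitude: 0.33075, 158.54828.
Field: 0.33075/20 → 0 → A, 158.54828/10 → 15 → P; chars AP.
Square: 0.33075/2 → 0, 8.54828/1 → 8; chars 08.
Subsquare: 0.33075/0.0833333 → 3 → d, 0.54828/0.0416667 → 13 → n; chars dn.
Extended square: 0.08075/0.00833333 → 9, 0.00661/0.00416667 → 1; chars 91.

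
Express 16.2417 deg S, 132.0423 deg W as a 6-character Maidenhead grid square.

Offset from 180°W / 90°S: lon 47.9577°, lat 73.7583°.
Field: lon ⌊47.9577/20⌋ = 2 → C; lat ⌊73.7583/10⌋ = 7 → H.
Square: lon ⌊7.9577/2⌋ = 3; lat ⌊3.7583/1⌋ = 3.
Subsquare: lon ⌊1.9577/0.0833333⌋ = 23 → x; lat ⌊0.7583/0.0416667⌋ = 18 → s.

CH33xs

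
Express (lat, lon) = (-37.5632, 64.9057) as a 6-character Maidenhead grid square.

MF22kk

Shift to the Maidenhead origin (180°W, 90°S): lon 244.9057, lat 52.4368.
Field: 244.9057/20 → 12 → M, 52.4368/10 → 5 → F; chars MF.
Square: 4.9057/2 → 2, 2.4368/1 → 2; chars 22.
Subsquare: 0.9057/0.0833333 → 10 → k, 0.4368/0.0416667 → 10 → k; chars kk.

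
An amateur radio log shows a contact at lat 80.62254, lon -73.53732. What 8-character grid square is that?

FR30fo59

Offset from 180°W / 90°S: lon 106.46268°, lat 170.62254°.
Field: lon ⌊106.46268/20⌋ = 5 → F; lat ⌊170.62254/10⌋ = 17 → R.
Square: lon ⌊6.46268/2⌋ = 3; lat ⌊0.62254/1⌋ = 0.
Subsquare: lon ⌊0.46268/0.0833333⌋ = 5 → f; lat ⌊0.62254/0.0416667⌋ = 14 → o.
Extended square: lon ⌊0.04601/0.00833333⌋ = 5; lat ⌊0.03921/0.00416667⌋ = 9.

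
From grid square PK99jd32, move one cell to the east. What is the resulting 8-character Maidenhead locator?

Longitude extended square 3; +1 → 4.
The latitude characters are unchanged.

PK99jd42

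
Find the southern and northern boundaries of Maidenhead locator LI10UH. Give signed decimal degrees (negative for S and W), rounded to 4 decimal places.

Field L=11, I=8: +11·20° lon, +8·10° lat → SW at lon 40°, lat -10°.
Square 1, 0: +1·2° lon, +0·1° lat → SW at lon 42°, lat -10°.
Subsquare u=20, h=7: +20·0.0833333° lon, +7·0.0416667° lat → SW at lon 43.6667°, lat -9.70833°.
Cell spans 0.0833333° lon × 0.0416667° lat.
south -9.7083, north -9.6667.

-9.7083, -9.6667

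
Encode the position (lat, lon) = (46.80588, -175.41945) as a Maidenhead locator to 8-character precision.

AN26gt93

Shift to the Maidenhead origin (180°W, 90°S): lon 4.58055, lat 136.80588.
Field: 4.58055/20 → 0 → A, 136.80588/10 → 13 → N; chars AN.
Square: 4.58055/2 → 2, 6.80588/1 → 6; chars 26.
Subsquare: 0.58055/0.0833333 → 6 → g, 0.80588/0.0416667 → 19 → t; chars gt.
Extended square: 0.08055/0.00833333 → 9, 0.01421/0.00416667 → 3; chars 93.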